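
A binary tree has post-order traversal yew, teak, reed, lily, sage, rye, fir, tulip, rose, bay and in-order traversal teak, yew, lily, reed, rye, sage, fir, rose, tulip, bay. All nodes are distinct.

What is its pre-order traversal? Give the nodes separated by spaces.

The last element of post-order is the root; it splits in-order into left and right subtrees.
Root bay: left subtree has 9 nodes {teak, yew, lily, reed, rye, sage, fir, rose, tulip}, right has 0 { }.
  Root rose: left subtree has 7 nodes {teak, yew, lily, reed, rye, sage, fir}, right has 1 {tulip}.
    Root fir: left subtree has 6 nodes {teak, yew, lily, reed, rye, sage}, right has 0 { }.
      Root rye: left subtree has 4 nodes {teak, yew, lily, reed}, right has 1 {sage}.
        Root lily: left subtree has 2 nodes {teak, yew}, right has 1 {reed}.
          Root teak: left subtree has 0 nodes { }, right has 1 {yew}.

bay rose fir rye lily teak yew reed sage tulip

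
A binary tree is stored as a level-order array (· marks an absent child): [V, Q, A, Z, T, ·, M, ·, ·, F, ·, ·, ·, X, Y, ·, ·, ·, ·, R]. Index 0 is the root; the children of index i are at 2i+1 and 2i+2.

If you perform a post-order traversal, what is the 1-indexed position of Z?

1

Post-order visits the left subtree, then the right subtree, then the node.
At V: go left to Q.
  At Q: go left to Z.
    Z is a leaf — visit Z.
  At Q: go right to T.
    At T: go left to F.
      At F: go left to R.
        R is a leaf — visit R.
      At F: no right child.
      Visit F.
    At T: no right child.
    Visit T.
  Visit Q.
At V: go right to A.
  At A: no left child.
  At A: go right to M.
    At M: go left to X.
      X is a leaf — visit X.
    At M: go right to Y.
      Y is a leaf — visit Y.
    Visit M.
  Visit A.
Visit V.
Full post-order sequence: Z, R, F, T, Q, X, Y, M, A, V.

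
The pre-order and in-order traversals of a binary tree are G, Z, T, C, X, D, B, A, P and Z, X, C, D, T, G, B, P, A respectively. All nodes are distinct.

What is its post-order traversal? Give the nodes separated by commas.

The first element of pre-order is the root; it splits in-order into left and right subtrees.
Root G: left subtree has 5 nodes {Z, X, C, D, T}, right has 3 {B, P, A}.
  Root Z: left subtree has 0 nodes { }, right has 4 {X, C, D, T}.
    Root T: left subtree has 3 nodes {X, C, D}, right has 0 { }.
      Root C: left subtree has 1 node {X}, right has 1 {D}.
  Root B: left subtree has 0 nodes { }, right has 2 {P, A}.
    Root A: left subtree has 1 node {P}, right has 0 { }.

X, D, C, T, Z, P, A, B, G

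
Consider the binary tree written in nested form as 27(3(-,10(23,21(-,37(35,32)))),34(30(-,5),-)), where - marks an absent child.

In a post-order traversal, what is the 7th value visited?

3

Post-order visits the left subtree, then the right subtree, then the node.
At 27: go left to 3.
  At 3: no left child.
  At 3: go right to 10.
    At 10: go left to 23.
      23 is a leaf — visit 23.
    At 10: go right to 21.
      At 21: no left child.
      At 21: go right to 37.
        At 37: go left to 35.
          35 is a leaf — visit 35.
        At 37: go right to 32.
          32 is a leaf — visit 32.
        Visit 37.
      Visit 21.
    Visit 10.
  Visit 3.
At 27: go right to 34.
  At 34: go left to 30.
    At 30: no left child.
    At 30: go right to 5.
      5 is a leaf — visit 5.
    Visit 30.
  At 34: no right child.
  Visit 34.
Visit 27.
Full post-order sequence: 23, 35, 32, 37, 21, 10, 3, 5, 30, 34, 27.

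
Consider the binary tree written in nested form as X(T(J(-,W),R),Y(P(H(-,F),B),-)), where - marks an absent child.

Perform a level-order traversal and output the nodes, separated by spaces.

Level-order visits nodes level by level from the root, left to right within each level.
Level 0: X
Level 1: T, Y
Level 2: J, R, P
Level 3: W, H, B
Level 4: F

X T Y J R P W H B F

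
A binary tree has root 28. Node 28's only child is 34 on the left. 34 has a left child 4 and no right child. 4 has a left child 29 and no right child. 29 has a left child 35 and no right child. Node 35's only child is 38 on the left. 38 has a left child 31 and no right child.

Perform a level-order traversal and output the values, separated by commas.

28, 34, 4, 29, 35, 38, 31

Level-order visits nodes level by level from the root, left to right within each level.
Level 0: 28
Level 1: 34
Level 2: 4
Level 3: 29
Level 4: 35
Level 5: 38
Level 6: 31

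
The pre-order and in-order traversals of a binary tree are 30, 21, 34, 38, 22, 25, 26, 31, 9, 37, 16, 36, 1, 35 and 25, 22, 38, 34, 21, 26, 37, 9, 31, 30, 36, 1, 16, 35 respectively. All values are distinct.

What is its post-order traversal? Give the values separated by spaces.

The first element of pre-order is the root; it splits in-order into left and right subtrees.
Root 30: left subtree has 9 nodes {25, 22, 38, 34, 21, 26, 37, 9, 31}, right has 4 {36, 1, 16, 35}.
  Root 21: left subtree has 4 nodes {25, 22, 38, 34}, right has 4 {26, 37, 9, 31}.
    Root 34: left subtree has 3 nodes {25, 22, 38}, right has 0 { }.
      Root 38: left subtree has 2 nodes {25, 22}, right has 0 { }.
        Root 22: left subtree has 1 node {25}, right has 0 { }.
    Root 26: left subtree has 0 nodes { }, right has 3 {37, 9, 31}.
      Root 31: left subtree has 2 nodes {37, 9}, right has 0 { }.
        Root 9: left subtree has 1 node {37}, right has 0 { }.
  Root 16: left subtree has 2 nodes {36, 1}, right has 1 {35}.
    Root 36: left subtree has 0 nodes { }, right has 1 {1}.

25 22 38 34 37 9 31 26 21 1 36 35 16 30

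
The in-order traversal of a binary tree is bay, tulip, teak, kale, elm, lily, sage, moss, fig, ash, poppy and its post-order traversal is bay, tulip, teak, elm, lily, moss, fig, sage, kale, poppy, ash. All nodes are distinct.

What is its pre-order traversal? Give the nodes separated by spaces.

The last element of post-order is the root; it splits in-order into left and right subtrees.
Root ash: left subtree has 9 nodes {bay, tulip, teak, kale, elm, lily, sage, moss, fig}, right has 1 {poppy}.
  Root kale: left subtree has 3 nodes {bay, tulip, teak}, right has 5 {elm, lily, sage, moss, fig}.
    Root teak: left subtree has 2 nodes {bay, tulip}, right has 0 { }.
      Root tulip: left subtree has 1 node {bay}, right has 0 { }.
    Root sage: left subtree has 2 nodes {elm, lily}, right has 2 {moss, fig}.
      Root lily: left subtree has 1 node {elm}, right has 0 { }.
      Root fig: left subtree has 1 node {moss}, right has 0 { }.

ash kale teak tulip bay sage lily elm fig moss poppy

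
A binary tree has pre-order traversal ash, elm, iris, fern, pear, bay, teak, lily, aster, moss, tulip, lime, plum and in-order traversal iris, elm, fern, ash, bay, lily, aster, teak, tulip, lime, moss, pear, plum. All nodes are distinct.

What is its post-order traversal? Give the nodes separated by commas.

iris, fern, elm, aster, lily, lime, tulip, moss, teak, bay, plum, pear, ash

The first element of pre-order is the root; it splits in-order into left and right subtrees.
Root ash: left subtree has 3 nodes {iris, elm, fern}, right has 9 {bay, lily, aster, teak, tulip, lime, moss, pear, plum}.
  Root elm: left subtree has 1 node {iris}, right has 1 {fern}.
  Root pear: left subtree has 7 nodes {bay, lily, aster, teak, tulip, lime, moss}, right has 1 {plum}.
    Root bay: left subtree has 0 nodes { }, right has 6 {lily, aster, teak, tulip, lime, moss}.
      Root teak: left subtree has 2 nodes {lily, aster}, right has 3 {tulip, lime, moss}.
        Root lily: left subtree has 0 nodes { }, right has 1 {aster}.
        Root moss: left subtree has 2 nodes {tulip, lime}, right has 0 { }.
          Root tulip: left subtree has 0 nodes { }, right has 1 {lime}.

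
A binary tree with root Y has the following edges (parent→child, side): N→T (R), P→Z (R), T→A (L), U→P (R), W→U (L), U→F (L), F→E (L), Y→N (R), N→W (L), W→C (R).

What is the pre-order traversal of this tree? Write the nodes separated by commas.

Y, N, W, U, F, E, P, Z, C, T, A

Pre-order visits the node, then its left subtree, then its right subtree.
Visit Y.
At Y: no left child.
At Y: go right to N.
  Visit N.
  At N: go left to W.
    Visit W.
    At W: go left to U.
      Visit U.
      At U: go left to F.
        Visit F.
        At F: go left to E.
          E is a leaf — visit E.
        At F: no right child.
      At U: go right to P.
        Visit P.
        At P: no left child.
        At P: go right to Z.
          Z is a leaf — visit Z.
    At W: go right to C.
      C is a leaf — visit C.
  At N: go right to T.
    Visit T.
    At T: go left to A.
      A is a leaf — visit A.
    At T: no right child.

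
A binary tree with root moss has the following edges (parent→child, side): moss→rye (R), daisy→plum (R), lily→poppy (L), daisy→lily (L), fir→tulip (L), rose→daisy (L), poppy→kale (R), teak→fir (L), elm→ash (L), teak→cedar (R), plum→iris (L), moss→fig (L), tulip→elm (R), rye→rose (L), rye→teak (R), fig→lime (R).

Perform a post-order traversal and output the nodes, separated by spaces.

Post-order visits the left subtree, then the right subtree, then the node.
At moss: go left to fig.
  At fig: no left child.
  At fig: go right to lime.
    lime is a leaf — visit lime.
  Visit fig.
At moss: go right to rye.
  At rye: go left to rose.
    At rose: go left to daisy.
      At daisy: go left to lily.
        At lily: go left to poppy.
          At poppy: no left child.
          At poppy: go right to kale.
            kale is a leaf — visit kale.
          Visit poppy.
        At lily: no right child.
        Visit lily.
      At daisy: go right to plum.
        At plum: go left to iris.
          iris is a leaf — visit iris.
        At plum: no right child.
        Visit plum.
      Visit daisy.
    At rose: no right child.
    Visit rose.
  At rye: go right to teak.
    At teak: go left to fir.
      At fir: go left to tulip.
        At tulip: no left child.
        At tulip: go right to elm.
          At elm: go left to ash.
            ash is a leaf — visit ash.
          At elm: no right child.
          Visit elm.
        Visit tulip.
      At fir: no right child.
      Visit fir.
    At teak: go right to cedar.
      cedar is a leaf — visit cedar.
    Visit teak.
  Visit rye.
Visit moss.

lime fig kale poppy lily iris plum daisy rose ash elm tulip fir cedar teak rye moss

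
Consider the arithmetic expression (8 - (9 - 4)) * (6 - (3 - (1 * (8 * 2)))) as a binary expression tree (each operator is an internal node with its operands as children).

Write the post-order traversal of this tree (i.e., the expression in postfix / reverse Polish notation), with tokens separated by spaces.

8 9 4 - - 6 3 1 8 2 * * - - *

Post-order on an expression tree gives postfix notation: for each operator, emit left operand, right operand, then the operator.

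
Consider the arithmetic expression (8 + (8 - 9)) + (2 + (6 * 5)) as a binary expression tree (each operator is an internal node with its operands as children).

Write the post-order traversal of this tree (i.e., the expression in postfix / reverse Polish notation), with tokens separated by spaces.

Post-order on an expression tree gives postfix notation: for each operator, emit left operand, right operand, then the operator.

8 8 9 - + 2 6 5 * + +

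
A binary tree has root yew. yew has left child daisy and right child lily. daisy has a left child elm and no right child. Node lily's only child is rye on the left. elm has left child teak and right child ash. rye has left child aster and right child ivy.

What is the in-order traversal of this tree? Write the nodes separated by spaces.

In-order visits the left subtree, then the node, then the right subtree.
At yew: go left to daisy.
  At daisy: go left to elm.
    At elm: go left to teak.
      teak is a leaf — visit teak.
    Visit elm.
    At elm: go right to ash.
      ash is a leaf — visit ash.
  Visit daisy.
  At daisy: no right child.
Visit yew.
At yew: go right to lily.
  At lily: go left to rye.
    At rye: go left to aster.
      aster is a leaf — visit aster.
    Visit rye.
    At rye: go right to ivy.
      ivy is a leaf — visit ivy.
  Visit lily.
  At lily: no right child.

teak elm ash daisy yew aster rye ivy lily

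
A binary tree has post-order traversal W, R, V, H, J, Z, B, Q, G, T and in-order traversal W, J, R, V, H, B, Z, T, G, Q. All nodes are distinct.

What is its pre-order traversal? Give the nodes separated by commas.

The last element of post-order is the root; it splits in-order into left and right subtrees.
Root T: left subtree has 7 nodes {W, J, R, V, H, B, Z}, right has 2 {G, Q}.
  Root B: left subtree has 5 nodes {W, J, R, V, H}, right has 1 {Z}.
    Root J: left subtree has 1 node {W}, right has 3 {R, V, H}.
      Root H: left subtree has 2 nodes {R, V}, right has 0 { }.
        Root V: left subtree has 1 node {R}, right has 0 { }.
  Root G: left subtree has 0 nodes { }, right has 1 {Q}.

T, B, J, W, H, V, R, Z, G, Q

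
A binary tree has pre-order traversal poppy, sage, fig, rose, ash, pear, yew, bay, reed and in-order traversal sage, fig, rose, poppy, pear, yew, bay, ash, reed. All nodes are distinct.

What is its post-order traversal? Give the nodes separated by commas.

rose, fig, sage, bay, yew, pear, reed, ash, poppy

The first element of pre-order is the root; it splits in-order into left and right subtrees.
Root poppy: left subtree has 3 nodes {sage, fig, rose}, right has 5 {pear, yew, bay, ash, reed}.
  Root sage: left subtree has 0 nodes { }, right has 2 {fig, rose}.
    Root fig: left subtree has 0 nodes { }, right has 1 {rose}.
  Root ash: left subtree has 3 nodes {pear, yew, bay}, right has 1 {reed}.
    Root pear: left subtree has 0 nodes { }, right has 2 {yew, bay}.
      Root yew: left subtree has 0 nodes { }, right has 1 {bay}.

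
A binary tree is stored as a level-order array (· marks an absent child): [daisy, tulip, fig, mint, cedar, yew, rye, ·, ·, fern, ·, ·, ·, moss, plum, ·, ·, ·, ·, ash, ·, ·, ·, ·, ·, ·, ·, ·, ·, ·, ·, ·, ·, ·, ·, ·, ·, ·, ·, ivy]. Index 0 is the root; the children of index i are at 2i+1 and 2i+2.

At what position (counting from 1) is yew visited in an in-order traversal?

In-order visits the left subtree, then the node, then the right subtree.
At daisy: go left to tulip.
  At tulip: go left to mint.
    mint is a leaf — visit mint.
  Visit tulip.
  At tulip: go right to cedar.
    At cedar: go left to fern.
      At fern: go left to ash.
        At ash: go left to ivy.
          ivy is a leaf — visit ivy.
        Visit ash.
        At ash: no right child.
      Visit fern.
      At fern: no right child.
    Visit cedar.
    At cedar: no right child.
Visit daisy.
At daisy: go right to fig.
  At fig: go left to yew.
    yew is a leaf — visit yew.
  Visit fig.
  At fig: go right to rye.
    At rye: go left to moss.
      moss is a leaf — visit moss.
    Visit rye.
    At rye: go right to plum.
      plum is a leaf — visit plum.
Full in-order sequence: mint, tulip, ivy, ash, fern, cedar, daisy, yew, fig, moss, rye, plum.

8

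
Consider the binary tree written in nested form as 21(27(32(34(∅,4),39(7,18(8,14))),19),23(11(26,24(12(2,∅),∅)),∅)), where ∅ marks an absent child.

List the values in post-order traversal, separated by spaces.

4 34 7 8 14 18 39 32 19 27 26 2 12 24 11 23 21

Post-order visits the left subtree, then the right subtree, then the node.
At 21: go left to 27.
  At 27: go left to 32.
    At 32: go left to 34.
      At 34: no left child.
      At 34: go right to 4.
        4 is a leaf — visit 4.
      Visit 34.
    At 32: go right to 39.
      At 39: go left to 7.
        7 is a leaf — visit 7.
      At 39: go right to 18.
        At 18: go left to 8.
          8 is a leaf — visit 8.
        At 18: go right to 14.
          14 is a leaf — visit 14.
        Visit 18.
      Visit 39.
    Visit 32.
  At 27: go right to 19.
    19 is a leaf — visit 19.
  Visit 27.
At 21: go right to 23.
  At 23: go left to 11.
    At 11: go left to 26.
      26 is a leaf — visit 26.
    At 11: go right to 24.
      At 24: go left to 12.
        At 12: go left to 2.
          2 is a leaf — visit 2.
        At 12: no right child.
        Visit 12.
      At 24: no right child.
      Visit 24.
    Visit 11.
  At 23: no right child.
  Visit 23.
Visit 21.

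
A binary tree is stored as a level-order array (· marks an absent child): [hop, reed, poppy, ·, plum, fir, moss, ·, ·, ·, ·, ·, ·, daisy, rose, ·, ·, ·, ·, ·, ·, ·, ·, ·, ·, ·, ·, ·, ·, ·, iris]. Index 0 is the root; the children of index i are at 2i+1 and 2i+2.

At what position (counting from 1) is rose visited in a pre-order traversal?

8

Pre-order visits the node, then its left subtree, then its right subtree.
Visit hop.
At hop: go left to reed.
  Visit reed.
  At reed: no left child.
  At reed: go right to plum.
    plum is a leaf — visit plum.
At hop: go right to poppy.
  Visit poppy.
  At poppy: go left to fir.
    fir is a leaf — visit fir.
  At poppy: go right to moss.
    Visit moss.
    At moss: go left to daisy.
      daisy is a leaf — visit daisy.
    At moss: go right to rose.
      Visit rose.
      At rose: no left child.
      At rose: go right to iris.
        iris is a leaf — visit iris.
Full pre-order sequence: hop, reed, plum, poppy, fir, moss, daisy, rose, iris.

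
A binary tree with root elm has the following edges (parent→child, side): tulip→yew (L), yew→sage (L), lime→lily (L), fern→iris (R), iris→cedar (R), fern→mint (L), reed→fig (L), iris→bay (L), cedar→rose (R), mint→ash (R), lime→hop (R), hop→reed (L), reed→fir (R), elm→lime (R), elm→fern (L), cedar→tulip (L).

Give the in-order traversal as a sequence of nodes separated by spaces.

In-order visits the left subtree, then the node, then the right subtree.
At elm: go left to fern.
  At fern: go left to mint.
    At mint: no left child.
    Visit mint.
    At mint: go right to ash.
      ash is a leaf — visit ash.
  Visit fern.
  At fern: go right to iris.
    At iris: go left to bay.
      bay is a leaf — visit bay.
    Visit iris.
    At iris: go right to cedar.
      At cedar: go left to tulip.
        At tulip: go left to yew.
          At yew: go left to sage.
            sage is a leaf — visit sage.
          Visit yew.
          At yew: no right child.
        Visit tulip.
        At tulip: no right child.
      Visit cedar.
      At cedar: go right to rose.
        rose is a leaf — visit rose.
Visit elm.
At elm: go right to lime.
  At lime: go left to lily.
    lily is a leaf — visit lily.
  Visit lime.
  At lime: go right to hop.
    At hop: go left to reed.
      At reed: go left to fig.
        fig is a leaf — visit fig.
      Visit reed.
      At reed: go right to fir.
        fir is a leaf — visit fir.
    Visit hop.
    At hop: no right child.

mint ash fern bay iris sage yew tulip cedar rose elm lily lime fig reed fir hop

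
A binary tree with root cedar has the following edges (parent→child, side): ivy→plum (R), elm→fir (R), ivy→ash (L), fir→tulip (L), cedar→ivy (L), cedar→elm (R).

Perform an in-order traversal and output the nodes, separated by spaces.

In-order visits the left subtree, then the node, then the right subtree.
At cedar: go left to ivy.
  At ivy: go left to ash.
    ash is a leaf — visit ash.
  Visit ivy.
  At ivy: go right to plum.
    plum is a leaf — visit plum.
Visit cedar.
At cedar: go right to elm.
  At elm: no left child.
  Visit elm.
  At elm: go right to fir.
    At fir: go left to tulip.
      tulip is a leaf — visit tulip.
    Visit fir.
    At fir: no right child.

ash ivy plum cedar elm tulip fir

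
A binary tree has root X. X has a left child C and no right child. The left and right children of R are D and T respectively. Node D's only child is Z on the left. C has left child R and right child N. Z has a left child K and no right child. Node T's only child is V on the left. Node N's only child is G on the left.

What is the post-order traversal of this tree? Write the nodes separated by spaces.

K Z D V T R G N C X

Post-order visits the left subtree, then the right subtree, then the node.
At X: go left to C.
  At C: go left to R.
    At R: go left to D.
      At D: go left to Z.
        At Z: go left to K.
          K is a leaf — visit K.
        At Z: no right child.
        Visit Z.
      At D: no right child.
      Visit D.
    At R: go right to T.
      At T: go left to V.
        V is a leaf — visit V.
      At T: no right child.
      Visit T.
    Visit R.
  At C: go right to N.
    At N: go left to G.
      G is a leaf — visit G.
    At N: no right child.
    Visit N.
  Visit C.
At X: no right child.
Visit X.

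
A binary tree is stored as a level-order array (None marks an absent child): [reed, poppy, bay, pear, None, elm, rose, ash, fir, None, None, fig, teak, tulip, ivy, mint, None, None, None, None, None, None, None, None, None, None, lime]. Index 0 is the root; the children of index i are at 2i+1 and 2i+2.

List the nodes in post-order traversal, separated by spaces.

Post-order visits the left subtree, then the right subtree, then the node.
At reed: go left to poppy.
  At poppy: go left to pear.
    At pear: go left to ash.
      At ash: go left to mint.
        mint is a leaf — visit mint.
      At ash: no right child.
      Visit ash.
    At pear: go right to fir.
      fir is a leaf — visit fir.
    Visit pear.
  At poppy: no right child.
  Visit poppy.
At reed: go right to bay.
  At bay: go left to elm.
    At elm: go left to fig.
      fig is a leaf — visit fig.
    At elm: go right to teak.
      At teak: no left child.
      At teak: go right to lime.
        lime is a leaf — visit lime.
      Visit teak.
    Visit elm.
  At bay: go right to rose.
    At rose: go left to tulip.
      tulip is a leaf — visit tulip.
    At rose: go right to ivy.
      ivy is a leaf — visit ivy.
    Visit rose.
  Visit bay.
Visit reed.

mint ash fir pear poppy fig lime teak elm tulip ivy rose bay reed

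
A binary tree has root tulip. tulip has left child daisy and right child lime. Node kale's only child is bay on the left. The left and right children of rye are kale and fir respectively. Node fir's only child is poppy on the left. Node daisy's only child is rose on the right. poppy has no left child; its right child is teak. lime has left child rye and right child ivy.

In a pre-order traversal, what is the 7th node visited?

bay

Pre-order visits the node, then its left subtree, then its right subtree.
Visit tulip.
At tulip: go left to daisy.
  Visit daisy.
  At daisy: no left child.
  At daisy: go right to rose.
    rose is a leaf — visit rose.
At tulip: go right to lime.
  Visit lime.
  At lime: go left to rye.
    Visit rye.
    At rye: go left to kale.
      Visit kale.
      At kale: go left to bay.
        bay is a leaf — visit bay.
      At kale: no right child.
    At rye: go right to fir.
      Visit fir.
      At fir: go left to poppy.
        Visit poppy.
        At poppy: no left child.
        At poppy: go right to teak.
          teak is a leaf — visit teak.
      At fir: no right child.
  At lime: go right to ivy.
    ivy is a leaf — visit ivy.
Full pre-order sequence: tulip, daisy, rose, lime, rye, kale, bay, fir, poppy, teak, ivy.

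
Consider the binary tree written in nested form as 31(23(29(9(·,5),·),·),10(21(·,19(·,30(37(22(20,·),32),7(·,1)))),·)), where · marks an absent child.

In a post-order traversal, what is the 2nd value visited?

Post-order visits the left subtree, then the right subtree, then the node.
At 31: go left to 23.
  At 23: go left to 29.
    At 29: go left to 9.
      At 9: no left child.
      At 9: go right to 5.
        5 is a leaf — visit 5.
      Visit 9.
    At 29: no right child.
    Visit 29.
  At 23: no right child.
  Visit 23.
At 31: go right to 10.
  At 10: go left to 21.
    At 21: no left child.
    At 21: go right to 19.
      At 19: no left child.
      At 19: go right to 30.
        At 30: go left to 37.
          At 37: go left to 22.
            At 22: go left to 20.
              20 is a leaf — visit 20.
            At 22: no right child.
            Visit 22.
          At 37: go right to 32.
            32 is a leaf — visit 32.
          Visit 37.
        At 30: go right to 7.
          At 7: no left child.
          At 7: go right to 1.
            1 is a leaf — visit 1.
          Visit 7.
        Visit 30.
      Visit 19.
    Visit 21.
  At 10: no right child.
  Visit 10.
Visit 31.
Full post-order sequence: 5, 9, 29, 23, 20, 22, 32, 37, 1, 7, 30, 19, 21, 10, 31.

9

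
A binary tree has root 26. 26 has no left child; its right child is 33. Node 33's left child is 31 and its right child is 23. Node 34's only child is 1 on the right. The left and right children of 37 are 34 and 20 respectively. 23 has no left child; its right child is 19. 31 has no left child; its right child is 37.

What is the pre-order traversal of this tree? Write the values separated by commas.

26, 33, 31, 37, 34, 1, 20, 23, 19

Pre-order visits the node, then its left subtree, then its right subtree.
Visit 26.
At 26: no left child.
At 26: go right to 33.
  Visit 33.
  At 33: go left to 31.
    Visit 31.
    At 31: no left child.
    At 31: go right to 37.
      Visit 37.
      At 37: go left to 34.
        Visit 34.
        At 34: no left child.
        At 34: go right to 1.
          1 is a leaf — visit 1.
      At 37: go right to 20.
        20 is a leaf — visit 20.
  At 33: go right to 23.
    Visit 23.
    At 23: no left child.
    At 23: go right to 19.
      19 is a leaf — visit 19.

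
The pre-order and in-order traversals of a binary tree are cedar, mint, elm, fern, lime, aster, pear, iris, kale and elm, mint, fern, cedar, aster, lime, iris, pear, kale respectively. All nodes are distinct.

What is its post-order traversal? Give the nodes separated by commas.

elm, fern, mint, aster, iris, kale, pear, lime, cedar

The first element of pre-order is the root; it splits in-order into left and right subtrees.
Root cedar: left subtree has 3 nodes {elm, mint, fern}, right has 5 {aster, lime, iris, pear, kale}.
  Root mint: left subtree has 1 node {elm}, right has 1 {fern}.
  Root lime: left subtree has 1 node {aster}, right has 3 {iris, pear, kale}.
    Root pear: left subtree has 1 node {iris}, right has 1 {kale}.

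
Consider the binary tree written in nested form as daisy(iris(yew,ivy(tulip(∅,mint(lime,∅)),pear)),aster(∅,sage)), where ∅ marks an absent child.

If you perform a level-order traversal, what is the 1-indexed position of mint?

Level-order visits nodes level by level from the root, left to right within each level.
Level 0: daisy
Level 1: iris, aster
Level 2: yew, ivy, sage
Level 3: tulip, pear
Level 4: mint
Level 5: lime
Full level-order sequence: daisy, iris, aster, yew, ivy, sage, tulip, pear, mint, lime.

9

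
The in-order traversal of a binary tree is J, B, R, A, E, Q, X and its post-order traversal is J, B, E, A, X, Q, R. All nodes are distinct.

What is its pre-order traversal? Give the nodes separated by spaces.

R B J Q A E X

The last element of post-order is the root; it splits in-order into left and right subtrees.
Root R: left subtree has 2 nodes {J, B}, right has 4 {A, E, Q, X}.
  Root B: left subtree has 1 node {J}, right has 0 { }.
  Root Q: left subtree has 2 nodes {A, E}, right has 1 {X}.
    Root A: left subtree has 0 nodes { }, right has 1 {E}.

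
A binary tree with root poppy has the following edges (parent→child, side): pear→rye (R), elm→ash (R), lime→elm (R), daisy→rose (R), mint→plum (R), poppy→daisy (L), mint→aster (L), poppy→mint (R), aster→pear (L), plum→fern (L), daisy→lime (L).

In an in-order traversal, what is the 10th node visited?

In-order visits the left subtree, then the node, then the right subtree.
At poppy: go left to daisy.
  At daisy: go left to lime.
    At lime: no left child.
    Visit lime.
    At lime: go right to elm.
      At elm: no left child.
      Visit elm.
      At elm: go right to ash.
        ash is a leaf — visit ash.
  Visit daisy.
  At daisy: go right to rose.
    rose is a leaf — visit rose.
Visit poppy.
At poppy: go right to mint.
  At mint: go left to aster.
    At aster: go left to pear.
      At pear: no left child.
      Visit pear.
      At pear: go right to rye.
        rye is a leaf — visit rye.
    Visit aster.
    At aster: no right child.
  Visit mint.
  At mint: go right to plum.
    At plum: go left to fern.
      fern is a leaf — visit fern.
    Visit plum.
    At plum: no right child.
Full in-order sequence: lime, elm, ash, daisy, rose, poppy, pear, rye, aster, mint, fern, plum.

mint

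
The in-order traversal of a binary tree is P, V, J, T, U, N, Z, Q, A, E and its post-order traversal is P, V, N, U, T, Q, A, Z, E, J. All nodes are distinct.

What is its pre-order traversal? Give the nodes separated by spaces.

The last element of post-order is the root; it splits in-order into left and right subtrees.
Root J: left subtree has 2 nodes {P, V}, right has 7 {T, U, N, Z, Q, A, E}.
  Root V: left subtree has 1 node {P}, right has 0 { }.
  Root E: left subtree has 6 nodes {T, U, N, Z, Q, A}, right has 0 { }.
    Root Z: left subtree has 3 nodes {T, U, N}, right has 2 {Q, A}.
      Root T: left subtree has 0 nodes { }, right has 2 {U, N}.
        Root U: left subtree has 0 nodes { }, right has 1 {N}.
      Root A: left subtree has 1 node {Q}, right has 0 { }.

J V P E Z T U N A Q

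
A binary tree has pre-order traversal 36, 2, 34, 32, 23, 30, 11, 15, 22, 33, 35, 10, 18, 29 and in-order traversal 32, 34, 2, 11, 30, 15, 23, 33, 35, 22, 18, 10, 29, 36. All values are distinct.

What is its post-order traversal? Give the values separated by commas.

The first element of pre-order is the root; it splits in-order into left and right subtrees.
Root 36: left subtree has 13 nodes {32, 34, 2, 11, 30, 15, 23, 33, 35, 22, 18, 10, 29}, right has 0 { }.
  Root 2: left subtree has 2 nodes {32, 34}, right has 10 {11, 30, 15, 23, 33, 35, 22, 18, 10, 29}.
    Root 34: left subtree has 1 node {32}, right has 0 { }.
    Root 23: left subtree has 3 nodes {11, 30, 15}, right has 6 {33, 35, 22, 18, 10, 29}.
      Root 30: left subtree has 1 node {11}, right has 1 {15}.
      Root 22: left subtree has 2 nodes {33, 35}, right has 3 {18, 10, 29}.
        Root 33: left subtree has 0 nodes { }, right has 1 {35}.
        Root 10: left subtree has 1 node {18}, right has 1 {29}.

32, 34, 11, 15, 30, 35, 33, 18, 29, 10, 22, 23, 2, 36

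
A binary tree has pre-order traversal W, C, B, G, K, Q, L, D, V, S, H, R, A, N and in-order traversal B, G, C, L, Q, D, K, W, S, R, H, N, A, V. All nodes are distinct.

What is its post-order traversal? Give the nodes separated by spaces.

G B L D Q K C R N A H S V W

The first element of pre-order is the root; it splits in-order into left and right subtrees.
Root W: left subtree has 7 nodes {B, G, C, L, Q, D, K}, right has 6 {S, R, H, N, A, V}.
  Root C: left subtree has 2 nodes {B, G}, right has 4 {L, Q, D, K}.
    Root B: left subtree has 0 nodes { }, right has 1 {G}.
    Root K: left subtree has 3 nodes {L, Q, D}, right has 0 { }.
      Root Q: left subtree has 1 node {L}, right has 1 {D}.
  Root V: left subtree has 5 nodes {S, R, H, N, A}, right has 0 { }.
    Root S: left subtree has 0 nodes { }, right has 4 {R, H, N, A}.
      Root H: left subtree has 1 node {R}, right has 2 {N, A}.
        Root A: left subtree has 1 node {N}, right has 0 { }.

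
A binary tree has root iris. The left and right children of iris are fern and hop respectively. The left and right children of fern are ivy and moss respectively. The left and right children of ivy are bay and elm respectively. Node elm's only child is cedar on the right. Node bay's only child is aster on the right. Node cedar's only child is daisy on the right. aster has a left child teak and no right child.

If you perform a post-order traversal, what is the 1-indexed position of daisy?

Post-order visits the left subtree, then the right subtree, then the node.
At iris: go left to fern.
  At fern: go left to ivy.
    At ivy: go left to bay.
      At bay: no left child.
      At bay: go right to aster.
        At aster: go left to teak.
          teak is a leaf — visit teak.
        At aster: no right child.
        Visit aster.
      Visit bay.
    At ivy: go right to elm.
      At elm: no left child.
      At elm: go right to cedar.
        At cedar: no left child.
        At cedar: go right to daisy.
          daisy is a leaf — visit daisy.
        Visit cedar.
      Visit elm.
    Visit ivy.
  At fern: go right to moss.
    moss is a leaf — visit moss.
  Visit fern.
At iris: go right to hop.
  hop is a leaf — visit hop.
Visit iris.
Full post-order sequence: teak, aster, bay, daisy, cedar, elm, ivy, moss, fern, hop, iris.

4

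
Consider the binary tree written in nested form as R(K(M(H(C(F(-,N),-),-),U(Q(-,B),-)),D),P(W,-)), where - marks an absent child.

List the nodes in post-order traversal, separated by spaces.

N F C H B Q U M D K W P R

Post-order visits the left subtree, then the right subtree, then the node.
At R: go left to K.
  At K: go left to M.
    At M: go left to H.
      At H: go left to C.
        At C: go left to F.
          At F: no left child.
          At F: go right to N.
            N is a leaf — visit N.
          Visit F.
        At C: no right child.
        Visit C.
      At H: no right child.
      Visit H.
    At M: go right to U.
      At U: go left to Q.
        At Q: no left child.
        At Q: go right to B.
          B is a leaf — visit B.
        Visit Q.
      At U: no right child.
      Visit U.
    Visit M.
  At K: go right to D.
    D is a leaf — visit D.
  Visit K.
At R: go right to P.
  At P: go left to W.
    W is a leaf — visit W.
  At P: no right child.
  Visit P.
Visit R.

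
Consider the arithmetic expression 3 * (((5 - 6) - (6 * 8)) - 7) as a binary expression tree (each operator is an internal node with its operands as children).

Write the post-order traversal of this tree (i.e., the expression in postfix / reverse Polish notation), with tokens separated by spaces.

Post-order on an expression tree gives postfix notation: for each operator, emit left operand, right operand, then the operator.

3 5 6 - 6 8 * - 7 - *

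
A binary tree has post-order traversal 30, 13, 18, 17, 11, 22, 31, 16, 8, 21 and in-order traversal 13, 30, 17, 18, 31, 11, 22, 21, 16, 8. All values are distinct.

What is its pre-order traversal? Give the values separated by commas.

The last element of post-order is the root; it splits in-order into left and right subtrees.
Root 21: left subtree has 7 nodes {13, 30, 17, 18, 31, 11, 22}, right has 2 {16, 8}.
  Root 31: left subtree has 4 nodes {13, 30, 17, 18}, right has 2 {11, 22}.
    Root 17: left subtree has 2 nodes {13, 30}, right has 1 {18}.
      Root 13: left subtree has 0 nodes { }, right has 1 {30}.
    Root 22: left subtree has 1 node {11}, right has 0 { }.
  Root 8: left subtree has 1 node {16}, right has 0 { }.

21, 31, 17, 13, 30, 18, 22, 11, 8, 16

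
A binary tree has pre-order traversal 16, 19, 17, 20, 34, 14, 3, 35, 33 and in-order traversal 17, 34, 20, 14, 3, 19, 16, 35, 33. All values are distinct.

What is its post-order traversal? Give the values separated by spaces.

34 3 14 20 17 19 33 35 16

The first element of pre-order is the root; it splits in-order into left and right subtrees.
Root 16: left subtree has 6 nodes {17, 34, 20, 14, 3, 19}, right has 2 {35, 33}.
  Root 19: left subtree has 5 nodes {17, 34, 20, 14, 3}, right has 0 { }.
    Root 17: left subtree has 0 nodes { }, right has 4 {34, 20, 14, 3}.
      Root 20: left subtree has 1 node {34}, right has 2 {14, 3}.
        Root 14: left subtree has 0 nodes { }, right has 1 {3}.
  Root 35: left subtree has 0 nodes { }, right has 1 {33}.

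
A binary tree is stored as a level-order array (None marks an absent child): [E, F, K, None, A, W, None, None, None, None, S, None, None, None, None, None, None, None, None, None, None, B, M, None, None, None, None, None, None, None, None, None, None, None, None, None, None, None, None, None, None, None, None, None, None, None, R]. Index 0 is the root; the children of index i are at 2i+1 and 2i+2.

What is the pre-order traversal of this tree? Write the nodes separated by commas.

E, F, A, S, B, M, R, K, W

Pre-order visits the node, then its left subtree, then its right subtree.
Visit E.
At E: go left to F.
  Visit F.
  At F: no left child.
  At F: go right to A.
    Visit A.
    At A: no left child.
    At A: go right to S.
      Visit S.
      At S: go left to B.
        B is a leaf — visit B.
      At S: go right to M.
        Visit M.
        At M: no left child.
        At M: go right to R.
          R is a leaf — visit R.
At E: go right to K.
  Visit K.
  At K: go left to W.
    W is a leaf — visit W.
  At K: no right child.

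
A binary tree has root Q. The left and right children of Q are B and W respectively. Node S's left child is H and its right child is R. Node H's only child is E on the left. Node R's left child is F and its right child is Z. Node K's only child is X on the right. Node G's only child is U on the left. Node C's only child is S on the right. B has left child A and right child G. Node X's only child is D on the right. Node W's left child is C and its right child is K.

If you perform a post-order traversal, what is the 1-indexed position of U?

2

Post-order visits the left subtree, then the right subtree, then the node.
At Q: go left to B.
  At B: go left to A.
    A is a leaf — visit A.
  At B: go right to G.
    At G: go left to U.
      U is a leaf — visit U.
    At G: no right child.
    Visit G.
  Visit B.
At Q: go right to W.
  At W: go left to C.
    At C: no left child.
    At C: go right to S.
      At S: go left to H.
        At H: go left to E.
          E is a leaf — visit E.
        At H: no right child.
        Visit H.
      At S: go right to R.
        At R: go left to F.
          F is a leaf — visit F.
        At R: go right to Z.
          Z is a leaf — visit Z.
        Visit R.
      Visit S.
    Visit C.
  At W: go right to K.
    At K: no left child.
    At K: go right to X.
      At X: no left child.
      At X: go right to D.
        D is a leaf — visit D.
      Visit X.
    Visit K.
  Visit W.
Visit Q.
Full post-order sequence: A, U, G, B, E, H, F, Z, R, S, C, D, X, K, W, Q.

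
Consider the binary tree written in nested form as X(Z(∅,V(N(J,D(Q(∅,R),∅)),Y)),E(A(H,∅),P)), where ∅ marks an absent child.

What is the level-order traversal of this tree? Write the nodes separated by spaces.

X Z E V A P N Y H J D Q R

Level-order visits nodes level by level from the root, left to right within each level.
Level 0: X
Level 1: Z, E
Level 2: V, A, P
Level 3: N, Y, H
Level 4: J, D
Level 5: Q
Level 6: R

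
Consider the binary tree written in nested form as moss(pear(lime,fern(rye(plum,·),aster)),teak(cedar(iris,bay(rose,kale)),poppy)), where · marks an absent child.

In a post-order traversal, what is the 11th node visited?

Post-order visits the left subtree, then the right subtree, then the node.
At moss: go left to pear.
  At pear: go left to lime.
    lime is a leaf — visit lime.
  At pear: go right to fern.
    At fern: go left to rye.
      At rye: go left to plum.
        plum is a leaf — visit plum.
      At rye: no right child.
      Visit rye.
    At fern: go right to aster.
      aster is a leaf — visit aster.
    Visit fern.
  Visit pear.
At moss: go right to teak.
  At teak: go left to cedar.
    At cedar: go left to iris.
      iris is a leaf — visit iris.
    At cedar: go right to bay.
      At bay: go left to rose.
        rose is a leaf — visit rose.
      At bay: go right to kale.
        kale is a leaf — visit kale.
      Visit bay.
    Visit cedar.
  At teak: go right to poppy.
    poppy is a leaf — visit poppy.
  Visit teak.
Visit moss.
Full post-order sequence: lime, plum, rye, aster, fern, pear, iris, rose, kale, bay, cedar, poppy, teak, moss.

cedar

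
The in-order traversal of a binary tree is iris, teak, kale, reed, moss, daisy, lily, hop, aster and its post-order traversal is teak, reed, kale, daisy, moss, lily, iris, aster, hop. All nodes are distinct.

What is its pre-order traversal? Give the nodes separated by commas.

hop, iris, lily, moss, kale, teak, reed, daisy, aster

The last element of post-order is the root; it splits in-order into left and right subtrees.
Root hop: left subtree has 7 nodes {iris, teak, kale, reed, moss, daisy, lily}, right has 1 {aster}.
  Root iris: left subtree has 0 nodes { }, right has 6 {teak, kale, reed, moss, daisy, lily}.
    Root lily: left subtree has 5 nodes {teak, kale, reed, moss, daisy}, right has 0 { }.
      Root moss: left subtree has 3 nodes {teak, kale, reed}, right has 1 {daisy}.
        Root kale: left subtree has 1 node {teak}, right has 1 {reed}.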